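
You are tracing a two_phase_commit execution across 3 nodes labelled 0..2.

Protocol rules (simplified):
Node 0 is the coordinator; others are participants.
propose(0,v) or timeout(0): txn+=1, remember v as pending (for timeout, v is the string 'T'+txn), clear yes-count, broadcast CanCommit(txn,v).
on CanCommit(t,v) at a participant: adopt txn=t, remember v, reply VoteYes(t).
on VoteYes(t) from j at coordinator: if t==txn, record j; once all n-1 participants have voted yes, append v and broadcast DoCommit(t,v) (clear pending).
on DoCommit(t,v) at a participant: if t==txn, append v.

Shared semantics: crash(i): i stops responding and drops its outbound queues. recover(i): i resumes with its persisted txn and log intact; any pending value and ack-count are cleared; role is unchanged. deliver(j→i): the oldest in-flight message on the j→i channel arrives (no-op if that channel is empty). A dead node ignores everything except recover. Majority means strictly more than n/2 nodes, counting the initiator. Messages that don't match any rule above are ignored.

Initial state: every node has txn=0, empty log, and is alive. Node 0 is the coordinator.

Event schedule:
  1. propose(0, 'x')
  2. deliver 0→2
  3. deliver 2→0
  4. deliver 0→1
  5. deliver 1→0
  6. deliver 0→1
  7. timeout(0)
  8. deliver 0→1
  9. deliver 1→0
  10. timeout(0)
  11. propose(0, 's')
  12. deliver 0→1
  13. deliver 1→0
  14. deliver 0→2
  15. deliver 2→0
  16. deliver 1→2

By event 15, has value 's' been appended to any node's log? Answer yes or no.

no

after 1 — propose(0,'x'): n0:coor/t1/[-]
after 2 — deliver 0→2: n2:part/t1/[-]
after 3 — deliver 2→0: ·
after 4 — deliver 0→1: n1:part/t1/[-]
after 5 — deliver 1→0: n0:coor/t1/[x]
after 6 — deliver 0→1: n1:part/t1/[x]
after 7 — timeout(0): n0:coor/t2/[x]
after 8 — deliver 0→1: n1:part/t2/[x]
after 9 — deliver 1→0: ·
after 10 — timeout(0): n0:coor/t3/[x]
after 11 — propose(0,'s'): n0:coor/t4/[x]
after 12 — deliver 0→1: n1:part/t3/[x]
after 13 — deliver 1→0: ·
after 14 — deliver 0→2: n2:part/t1/[x]
after 15 — deliver 2→0: ·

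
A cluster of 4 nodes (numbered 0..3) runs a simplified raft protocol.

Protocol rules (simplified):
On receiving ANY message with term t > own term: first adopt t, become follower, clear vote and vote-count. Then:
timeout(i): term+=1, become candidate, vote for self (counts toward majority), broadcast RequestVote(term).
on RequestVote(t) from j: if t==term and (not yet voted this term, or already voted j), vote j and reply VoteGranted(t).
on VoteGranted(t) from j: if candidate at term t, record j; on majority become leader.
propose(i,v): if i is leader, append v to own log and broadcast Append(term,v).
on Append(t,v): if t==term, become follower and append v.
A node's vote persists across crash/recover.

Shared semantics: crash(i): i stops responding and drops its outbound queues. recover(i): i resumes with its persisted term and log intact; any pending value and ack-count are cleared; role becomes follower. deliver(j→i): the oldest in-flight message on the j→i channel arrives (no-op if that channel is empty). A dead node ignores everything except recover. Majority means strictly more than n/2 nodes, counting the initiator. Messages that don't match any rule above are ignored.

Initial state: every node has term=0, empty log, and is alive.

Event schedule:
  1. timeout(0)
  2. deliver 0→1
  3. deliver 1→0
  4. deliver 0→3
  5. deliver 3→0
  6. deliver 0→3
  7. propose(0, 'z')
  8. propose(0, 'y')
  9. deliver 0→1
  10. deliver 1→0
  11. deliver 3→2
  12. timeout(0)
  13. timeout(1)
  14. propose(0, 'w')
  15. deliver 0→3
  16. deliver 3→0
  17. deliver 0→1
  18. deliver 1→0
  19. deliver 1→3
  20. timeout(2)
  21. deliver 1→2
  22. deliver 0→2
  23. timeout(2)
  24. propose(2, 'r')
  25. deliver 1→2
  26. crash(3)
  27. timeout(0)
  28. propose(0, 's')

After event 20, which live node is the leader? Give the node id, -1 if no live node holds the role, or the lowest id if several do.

-1

e1 timeout(0): 0[cand,t=1,-]
e2 deliver 0→1: 1[foll,t=1,-]
e3 deliver 1→0: ·
e4 deliver 0→3: 3[foll,t=1,-]
e5 deliver 3→0: 0[lead,t=1,-]
e6 deliver 0→3: ·
e7 propose(0,'z'): 0[lead,t=1,z]
e8 propose(0,'y'): 0[lead,t=1,z,y]
e9 deliver 0→1: 1[foll,t=1,z]
e10 deliver 1→0: ·
e11 deliver 3→2: ·
e12 timeout(0): 0[cand,t=2,z,y]
e13 timeout(1): 1[cand,t=2,z]
e14 propose(0,'w'): ·
e15 deliver 0→3: 3[foll,t=1,z]
e16 deliver 3→0: ·
e17 deliver 0→1: ·
e18 deliver 1→0: ·
e19 deliver 1→3: 3[foll,t=2,z]
e20 timeout(2): 2[cand,t=1,-]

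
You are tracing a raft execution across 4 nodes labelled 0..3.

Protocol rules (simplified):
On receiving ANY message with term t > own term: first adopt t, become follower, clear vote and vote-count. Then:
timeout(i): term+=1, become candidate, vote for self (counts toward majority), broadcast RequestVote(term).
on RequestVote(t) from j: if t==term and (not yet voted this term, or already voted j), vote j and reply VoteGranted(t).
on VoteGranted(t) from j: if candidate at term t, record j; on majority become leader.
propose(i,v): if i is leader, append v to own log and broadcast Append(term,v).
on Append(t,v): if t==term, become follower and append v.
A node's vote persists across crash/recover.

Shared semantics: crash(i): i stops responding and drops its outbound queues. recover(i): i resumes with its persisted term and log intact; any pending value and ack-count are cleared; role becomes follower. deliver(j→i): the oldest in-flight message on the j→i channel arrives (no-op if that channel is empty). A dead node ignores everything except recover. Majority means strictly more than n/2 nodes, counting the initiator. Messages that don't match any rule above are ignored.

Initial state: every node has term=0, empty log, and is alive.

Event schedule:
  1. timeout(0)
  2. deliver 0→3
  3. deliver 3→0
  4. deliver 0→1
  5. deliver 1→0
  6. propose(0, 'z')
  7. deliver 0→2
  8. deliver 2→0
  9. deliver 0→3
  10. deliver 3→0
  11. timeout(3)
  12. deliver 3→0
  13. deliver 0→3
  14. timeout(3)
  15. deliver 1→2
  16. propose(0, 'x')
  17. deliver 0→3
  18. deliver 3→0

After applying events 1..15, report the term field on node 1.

1

[1] timeout(0) → N0(cand t1 [-])
[2] deliver 0→3 → N3(foll t1 [-])
[3] deliver 3→0 → ∅
[4] deliver 0→1 → N1(foll t1 [-])
[5] deliver 1→0 → N0(lead t1 [-])
[6] propose(0,'z') → N0(lead t1 [z])
[7] deliver 0→2 → N2(foll t1 [-])
[8] deliver 2→0 → ∅
[9] deliver 0→3 → N3(foll t1 [z])
[10] deliver 3→0 → ∅
[11] timeout(3) → N3(cand t2 [z])
[12] deliver 3→0 → N0(foll t2 [z])
[13] deliver 0→3 → ∅
[14] timeout(3) → N3(cand t3 [z])
[15] deliver 1→2 → ∅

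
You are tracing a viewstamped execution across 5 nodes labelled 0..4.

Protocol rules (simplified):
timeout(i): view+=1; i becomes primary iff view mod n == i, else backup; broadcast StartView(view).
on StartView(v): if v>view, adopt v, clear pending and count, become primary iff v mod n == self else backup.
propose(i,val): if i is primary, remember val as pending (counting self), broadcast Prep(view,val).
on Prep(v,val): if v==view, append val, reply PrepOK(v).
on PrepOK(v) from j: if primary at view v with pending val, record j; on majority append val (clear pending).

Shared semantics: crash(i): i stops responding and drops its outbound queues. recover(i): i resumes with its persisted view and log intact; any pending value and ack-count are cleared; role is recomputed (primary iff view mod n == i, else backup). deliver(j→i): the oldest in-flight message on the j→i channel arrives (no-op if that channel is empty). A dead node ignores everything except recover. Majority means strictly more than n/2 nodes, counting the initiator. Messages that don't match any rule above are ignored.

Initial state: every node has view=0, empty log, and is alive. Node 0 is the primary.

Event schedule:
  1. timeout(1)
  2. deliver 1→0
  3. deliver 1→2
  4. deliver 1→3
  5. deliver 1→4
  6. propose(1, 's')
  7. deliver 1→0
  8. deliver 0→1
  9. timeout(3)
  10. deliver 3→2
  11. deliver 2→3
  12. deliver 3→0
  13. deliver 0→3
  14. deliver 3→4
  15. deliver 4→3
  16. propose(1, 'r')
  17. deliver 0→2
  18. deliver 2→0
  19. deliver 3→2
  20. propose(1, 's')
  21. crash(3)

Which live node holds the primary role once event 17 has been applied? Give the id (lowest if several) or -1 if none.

[1] timeout(1) → N1(prim v1 [-])
[2] deliver 1→0 → N0(back v1 [-])
[3] deliver 1→2 → N2(back v1 [-])
[4] deliver 1→3 → N3(back v1 [-])
[5] deliver 1→4 → N4(back v1 [-])
[6] propose(1,'s') → ∅
[7] deliver 1→0 → N0(back v1 [s])
[8] deliver 0→1 → ∅
[9] timeout(3) → N3(back v2 [-])
[10] deliver 3→2 → N2(prim v2 [-])
[11] deliver 2→3 → ∅
[12] deliver 3→0 → N0(back v2 [s])
[13] deliver 0→3 → ∅
[14] deliver 3→4 → N4(back v2 [-])
[15] deliver 4→3 → ∅
[16] propose(1,'r') → ∅
[17] deliver 0→2 → ∅

1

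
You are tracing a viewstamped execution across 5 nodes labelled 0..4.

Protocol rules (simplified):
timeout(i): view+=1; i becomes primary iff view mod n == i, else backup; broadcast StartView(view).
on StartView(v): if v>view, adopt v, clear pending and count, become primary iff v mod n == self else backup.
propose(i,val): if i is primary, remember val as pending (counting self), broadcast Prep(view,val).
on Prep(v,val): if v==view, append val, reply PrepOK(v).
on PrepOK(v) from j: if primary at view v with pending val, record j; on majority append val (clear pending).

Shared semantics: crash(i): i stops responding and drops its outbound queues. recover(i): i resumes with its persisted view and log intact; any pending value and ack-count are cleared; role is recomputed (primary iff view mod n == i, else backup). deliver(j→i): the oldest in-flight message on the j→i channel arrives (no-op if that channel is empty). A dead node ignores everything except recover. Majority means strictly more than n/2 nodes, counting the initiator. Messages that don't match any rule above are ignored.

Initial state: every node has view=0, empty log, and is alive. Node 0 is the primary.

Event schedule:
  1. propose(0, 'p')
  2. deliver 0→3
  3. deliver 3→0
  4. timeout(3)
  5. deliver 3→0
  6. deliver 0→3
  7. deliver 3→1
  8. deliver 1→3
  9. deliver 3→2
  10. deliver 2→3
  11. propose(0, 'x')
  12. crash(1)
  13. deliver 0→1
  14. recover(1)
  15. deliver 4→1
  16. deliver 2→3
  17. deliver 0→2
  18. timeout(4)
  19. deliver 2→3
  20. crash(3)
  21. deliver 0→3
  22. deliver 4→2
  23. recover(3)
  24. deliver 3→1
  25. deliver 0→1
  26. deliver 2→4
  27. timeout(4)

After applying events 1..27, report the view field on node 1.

e1 propose(0,'p'): ·
e2 deliver 0→3: 3[back,v=0,p]
e3 deliver 3→0: ·
e4 timeout(3): 3[back,v=1,p]
e5 deliver 3→0: 0[back,v=1,-]
e6 deliver 0→3: ·
e7 deliver 3→1: 1[prim,v=1,-]
e8 deliver 1→3: ·
e9 deliver 3→2: 2[back,v=1,-]
e10 deliver 2→3: ·
e11 propose(0,'x'): ·
e12 crash(1): 1[✗prim,v=1,-]
e13 deliver 0→1: ·
e14 recover(1): 1[prim,v=1,-]
e15 deliver 4→1: ·
e16 deliver 2→3: ·
e17 deliver 0→2: ·
e18 timeout(4): 4[back,v=1,-]
e19 deliver 2→3: ·
e20 crash(3): 3[✗back,v=1,p]
e21 deliver 0→3: ·
e22 deliver 4→2: ·
e23 recover(3): 3[back,v=1,p]
e24 deliver 3→1: ·
e25 deliver 0→1: ·
e26 deliver 2→4: ·
e27 timeout(4): 4[back,v=2,-]

1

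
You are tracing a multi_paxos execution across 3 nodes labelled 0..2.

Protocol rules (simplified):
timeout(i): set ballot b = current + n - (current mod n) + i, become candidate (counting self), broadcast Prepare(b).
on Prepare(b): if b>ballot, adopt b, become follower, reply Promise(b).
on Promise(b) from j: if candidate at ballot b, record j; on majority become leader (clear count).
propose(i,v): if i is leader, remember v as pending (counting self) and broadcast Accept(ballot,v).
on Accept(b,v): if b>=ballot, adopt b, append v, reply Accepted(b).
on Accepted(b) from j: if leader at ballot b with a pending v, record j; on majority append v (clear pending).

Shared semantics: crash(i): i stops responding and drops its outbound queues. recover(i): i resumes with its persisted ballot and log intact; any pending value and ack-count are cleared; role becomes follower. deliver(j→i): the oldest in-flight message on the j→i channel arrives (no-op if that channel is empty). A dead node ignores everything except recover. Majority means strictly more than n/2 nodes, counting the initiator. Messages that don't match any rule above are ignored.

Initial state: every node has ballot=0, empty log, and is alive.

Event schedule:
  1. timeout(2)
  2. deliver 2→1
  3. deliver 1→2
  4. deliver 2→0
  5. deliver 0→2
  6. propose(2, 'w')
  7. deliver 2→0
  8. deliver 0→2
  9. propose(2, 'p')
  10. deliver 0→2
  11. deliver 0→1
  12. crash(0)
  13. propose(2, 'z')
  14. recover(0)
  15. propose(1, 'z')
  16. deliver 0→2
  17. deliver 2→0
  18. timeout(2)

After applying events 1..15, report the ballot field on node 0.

after 1 — timeout(2): n2:cand/b5/[-]
after 2 — deliver 2→1: n1:foll/b5/[-]
after 3 — deliver 1→2: n2:lead/b5/[-]
after 4 — deliver 2→0: n0:foll/b5/[-]
after 5 — deliver 0→2: ·
after 6 — propose(2,'w'): ·
after 7 — deliver 2→0: n0:foll/b5/[w]
after 8 — deliver 0→2: n2:lead/b5/[w]
after 9 — propose(2,'p'): ·
after 10 — deliver 0→2: ·
after 11 — deliver 0→1: ·
after 12 — crash(0): n0:✗foll/b5/[w]
after 13 — propose(2,'z'): ·
after 14 — recover(0): n0:foll/b5/[w]
after 15 — propose(1,'z'): ·

5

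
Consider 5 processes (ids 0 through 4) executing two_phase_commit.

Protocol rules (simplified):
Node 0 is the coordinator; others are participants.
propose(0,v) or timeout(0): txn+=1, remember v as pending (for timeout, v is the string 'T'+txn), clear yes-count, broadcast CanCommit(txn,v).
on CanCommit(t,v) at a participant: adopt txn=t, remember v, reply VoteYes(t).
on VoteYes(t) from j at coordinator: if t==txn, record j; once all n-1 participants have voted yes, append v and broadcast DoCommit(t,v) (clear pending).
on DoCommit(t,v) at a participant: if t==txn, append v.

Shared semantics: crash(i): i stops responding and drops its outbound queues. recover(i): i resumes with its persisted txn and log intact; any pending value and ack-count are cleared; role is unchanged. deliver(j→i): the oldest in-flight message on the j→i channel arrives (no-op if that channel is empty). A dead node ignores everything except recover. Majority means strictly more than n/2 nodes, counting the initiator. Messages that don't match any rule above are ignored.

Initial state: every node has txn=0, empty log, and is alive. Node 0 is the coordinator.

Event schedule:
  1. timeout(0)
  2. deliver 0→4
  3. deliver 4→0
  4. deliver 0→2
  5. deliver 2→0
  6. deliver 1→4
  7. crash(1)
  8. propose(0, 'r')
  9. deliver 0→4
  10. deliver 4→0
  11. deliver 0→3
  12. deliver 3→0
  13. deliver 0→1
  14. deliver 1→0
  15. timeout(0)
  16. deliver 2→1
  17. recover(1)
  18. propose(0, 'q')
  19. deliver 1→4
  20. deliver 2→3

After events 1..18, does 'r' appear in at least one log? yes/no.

no

1. timeout(0):  <0:coor t1 ->
2. deliver 0→4:  <4:part t1 ->
3. deliver 4→0:  nop
4. deliver 0→2:  <2:part t1 ->
5. deliver 2→0:  nop
6. deliver 1→4:  nop
7. crash(1):  <1:✗part t0 ->
8. propose(0,'r'):  <0:coor t2 ->
9. deliver 0→4:  <4:part t2 ->
10. deliver 4→0:  nop
11. deliver 0→3:  <3:part t1 ->
12. deliver 3→0:  nop
13. deliver 0→1:  nop
14. deliver 1→0:  nop
15. timeout(0):  <0:coor t3 ->
16. deliver 2→1:  nop
17. recover(1):  <1:part t0 ->
18. propose(0,'q'):  <0:coor t4 ->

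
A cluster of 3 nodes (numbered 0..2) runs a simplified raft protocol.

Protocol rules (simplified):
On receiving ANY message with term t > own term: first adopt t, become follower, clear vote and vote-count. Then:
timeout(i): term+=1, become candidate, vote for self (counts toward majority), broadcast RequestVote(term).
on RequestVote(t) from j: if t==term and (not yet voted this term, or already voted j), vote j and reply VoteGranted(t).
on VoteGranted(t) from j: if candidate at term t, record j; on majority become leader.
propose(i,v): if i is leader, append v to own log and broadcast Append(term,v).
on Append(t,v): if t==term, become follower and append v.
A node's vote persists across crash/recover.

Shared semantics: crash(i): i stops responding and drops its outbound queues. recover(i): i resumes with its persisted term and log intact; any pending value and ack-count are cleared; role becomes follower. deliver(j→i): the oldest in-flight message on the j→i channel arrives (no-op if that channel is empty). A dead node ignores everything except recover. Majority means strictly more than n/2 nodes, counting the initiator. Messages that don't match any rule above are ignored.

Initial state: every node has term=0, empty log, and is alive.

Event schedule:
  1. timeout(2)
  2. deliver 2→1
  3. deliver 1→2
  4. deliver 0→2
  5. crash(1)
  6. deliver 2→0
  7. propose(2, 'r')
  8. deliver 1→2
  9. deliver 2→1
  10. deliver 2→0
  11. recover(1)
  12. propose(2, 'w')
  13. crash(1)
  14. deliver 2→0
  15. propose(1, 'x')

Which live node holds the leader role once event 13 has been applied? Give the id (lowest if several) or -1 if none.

2

e1 timeout(2): 2[cand,t=1,-]
e2 deliver 2→1: 1[foll,t=1,-]
e3 deliver 1→2: 2[lead,t=1,-]
e4 deliver 0→2: ·
e5 crash(1): 1[✗foll,t=1,-]
e6 deliver 2→0: 0[foll,t=1,-]
e7 propose(2,'r'): 2[lead,t=1,r]
e8 deliver 1→2: ·
e9 deliver 2→1: ·
e10 deliver 2→0: 0[foll,t=1,r]
e11 recover(1): 1[foll,t=1,-]
e12 propose(2,'w'): 2[lead,t=1,r,w]
e13 crash(1): 1[✗foll,t=1,-]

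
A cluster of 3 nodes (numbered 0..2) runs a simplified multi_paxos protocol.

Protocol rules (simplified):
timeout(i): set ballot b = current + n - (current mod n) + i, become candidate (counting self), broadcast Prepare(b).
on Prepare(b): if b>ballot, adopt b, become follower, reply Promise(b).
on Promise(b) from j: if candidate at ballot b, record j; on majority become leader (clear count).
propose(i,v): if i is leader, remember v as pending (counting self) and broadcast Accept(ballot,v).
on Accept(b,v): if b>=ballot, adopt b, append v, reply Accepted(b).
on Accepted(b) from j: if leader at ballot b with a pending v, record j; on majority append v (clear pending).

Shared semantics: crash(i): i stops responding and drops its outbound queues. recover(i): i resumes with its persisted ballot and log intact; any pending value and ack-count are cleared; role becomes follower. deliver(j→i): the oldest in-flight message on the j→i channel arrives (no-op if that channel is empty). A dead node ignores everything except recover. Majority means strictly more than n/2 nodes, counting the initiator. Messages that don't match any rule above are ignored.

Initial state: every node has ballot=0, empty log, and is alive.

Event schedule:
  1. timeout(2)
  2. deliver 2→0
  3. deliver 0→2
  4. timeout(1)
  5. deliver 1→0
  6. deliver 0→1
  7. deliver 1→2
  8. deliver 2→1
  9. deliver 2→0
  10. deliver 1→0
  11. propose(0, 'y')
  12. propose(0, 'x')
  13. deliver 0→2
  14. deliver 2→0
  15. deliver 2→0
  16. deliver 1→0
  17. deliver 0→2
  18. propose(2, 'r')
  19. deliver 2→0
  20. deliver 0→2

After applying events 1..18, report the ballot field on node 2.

5

[1] timeout(2) → N2(cand b5 [-])
[2] deliver 2→0 → N0(foll b5 [-])
[3] deliver 0→2 → N2(lead b5 [-])
[4] timeout(1) → N1(cand b4 [-])
[5] deliver 1→0 → ∅
[6] deliver 0→1 → ∅
[7] deliver 1→2 → ∅
[8] deliver 2→1 → N1(foll b5 [-])
[9] deliver 2→0 → ∅
[10] deliver 1→0 → ∅
[11] propose(0,'y') → ∅
[12] propose(0,'x') → ∅
[13] deliver 0→2 → ∅
[14] deliver 2→0 → ∅
[15] deliver 2→0 → ∅
[16] deliver 1→0 → ∅
[17] deliver 0→2 → ∅
[18] propose(2,'r') → ∅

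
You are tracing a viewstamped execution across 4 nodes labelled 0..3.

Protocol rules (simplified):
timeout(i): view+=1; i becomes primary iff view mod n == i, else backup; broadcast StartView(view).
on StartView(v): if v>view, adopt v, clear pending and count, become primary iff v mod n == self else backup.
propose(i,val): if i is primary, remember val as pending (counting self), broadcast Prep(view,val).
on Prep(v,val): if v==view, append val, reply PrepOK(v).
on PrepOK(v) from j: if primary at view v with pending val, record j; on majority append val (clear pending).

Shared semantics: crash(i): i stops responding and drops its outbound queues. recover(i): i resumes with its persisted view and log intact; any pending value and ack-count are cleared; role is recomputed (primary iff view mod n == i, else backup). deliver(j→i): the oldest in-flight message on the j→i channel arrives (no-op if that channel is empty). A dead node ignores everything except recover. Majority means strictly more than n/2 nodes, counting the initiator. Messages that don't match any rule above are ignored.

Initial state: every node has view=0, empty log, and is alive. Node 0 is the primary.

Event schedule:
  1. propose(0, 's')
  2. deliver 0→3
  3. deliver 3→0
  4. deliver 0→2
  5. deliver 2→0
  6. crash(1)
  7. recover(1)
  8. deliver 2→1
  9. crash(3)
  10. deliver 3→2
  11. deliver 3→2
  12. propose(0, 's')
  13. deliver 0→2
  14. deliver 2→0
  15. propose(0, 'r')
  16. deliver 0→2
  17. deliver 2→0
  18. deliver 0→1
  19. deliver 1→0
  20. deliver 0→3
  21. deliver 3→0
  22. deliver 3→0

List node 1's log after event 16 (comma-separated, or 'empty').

empty

[1] propose(0,'s') → ∅
[2] deliver 0→3 → N3(back v0 [s])
[3] deliver 3→0 → ∅
[4] deliver 0→2 → N2(back v0 [s])
[5] deliver 2→0 → N0(prim v0 [s])
[6] crash(1) → N1(✗back v0 [-])
[7] recover(1) → N1(back v0 [-])
[8] deliver 2→1 → ∅
[9] crash(3) → N3(✗back v0 [s])
[10] deliver 3→2 → ∅
[11] deliver 3→2 → ∅
[12] propose(0,'s') → ∅
[13] deliver 0→2 → N2(back v0 [s,s])
[14] deliver 2→0 → ∅
[15] propose(0,'r') → ∅
[16] deliver 0→2 → N2(back v0 [s,s,r])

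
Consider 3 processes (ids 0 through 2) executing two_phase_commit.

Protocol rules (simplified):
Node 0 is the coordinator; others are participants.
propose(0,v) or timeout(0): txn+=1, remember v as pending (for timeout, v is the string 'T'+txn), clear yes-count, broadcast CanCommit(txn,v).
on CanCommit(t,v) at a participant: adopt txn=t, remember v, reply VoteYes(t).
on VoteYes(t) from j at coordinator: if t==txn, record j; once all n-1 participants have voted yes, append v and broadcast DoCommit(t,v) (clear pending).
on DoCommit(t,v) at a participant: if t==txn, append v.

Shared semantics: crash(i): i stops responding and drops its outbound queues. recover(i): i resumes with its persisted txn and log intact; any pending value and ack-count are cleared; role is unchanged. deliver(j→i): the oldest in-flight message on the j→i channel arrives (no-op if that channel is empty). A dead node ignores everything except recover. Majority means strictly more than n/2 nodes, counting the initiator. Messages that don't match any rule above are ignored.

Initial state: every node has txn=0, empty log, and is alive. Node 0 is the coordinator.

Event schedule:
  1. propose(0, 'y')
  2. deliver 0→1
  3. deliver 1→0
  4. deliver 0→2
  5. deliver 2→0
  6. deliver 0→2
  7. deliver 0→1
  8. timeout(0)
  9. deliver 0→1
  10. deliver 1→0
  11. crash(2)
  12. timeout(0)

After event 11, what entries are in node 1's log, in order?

y

[1] propose(0,'y') → N0(coor t1 [-])
[2] deliver 0→1 → N1(part t1 [-])
[3] deliver 1→0 → ∅
[4] deliver 0→2 → N2(part t1 [-])
[5] deliver 2→0 → N0(coor t1 [y])
[6] deliver 0→2 → N2(part t1 [y])
[7] deliver 0→1 → N1(part t1 [y])
[8] timeout(0) → N0(coor t2 [y])
[9] deliver 0→1 → N1(part t2 [y])
[10] deliver 1→0 → ∅
[11] crash(2) → N2(✗part t1 [y])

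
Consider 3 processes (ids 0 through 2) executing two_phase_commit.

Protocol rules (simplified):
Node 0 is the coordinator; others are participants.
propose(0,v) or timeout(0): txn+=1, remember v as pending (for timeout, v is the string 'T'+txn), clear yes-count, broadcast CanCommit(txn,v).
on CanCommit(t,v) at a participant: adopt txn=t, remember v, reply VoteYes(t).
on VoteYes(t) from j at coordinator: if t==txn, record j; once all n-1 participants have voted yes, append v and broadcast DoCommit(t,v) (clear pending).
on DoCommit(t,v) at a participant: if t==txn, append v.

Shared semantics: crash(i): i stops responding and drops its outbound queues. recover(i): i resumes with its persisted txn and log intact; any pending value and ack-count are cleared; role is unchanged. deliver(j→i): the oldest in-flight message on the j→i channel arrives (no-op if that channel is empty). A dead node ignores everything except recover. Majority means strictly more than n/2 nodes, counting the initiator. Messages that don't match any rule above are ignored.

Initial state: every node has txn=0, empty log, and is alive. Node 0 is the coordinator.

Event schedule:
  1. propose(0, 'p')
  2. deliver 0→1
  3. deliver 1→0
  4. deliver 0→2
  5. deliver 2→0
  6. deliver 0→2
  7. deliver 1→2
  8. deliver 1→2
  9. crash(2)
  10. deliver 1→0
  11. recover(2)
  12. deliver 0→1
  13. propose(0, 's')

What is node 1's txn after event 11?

1

after 1 — propose(0,'p'): n0:coor/t1/[-]
after 2 — deliver 0→1: n1:part/t1/[-]
after 3 — deliver 1→0: ·
after 4 — deliver 0→2: n2:part/t1/[-]
after 5 — deliver 2→0: n0:coor/t1/[p]
after 6 — deliver 0→2: n2:part/t1/[p]
after 7 — deliver 1→2: ·
after 8 — deliver 1→2: ·
after 9 — crash(2): n2:✗part/t1/[p]
after 10 — deliver 1→0: ·
after 11 — recover(2): n2:part/t1/[p]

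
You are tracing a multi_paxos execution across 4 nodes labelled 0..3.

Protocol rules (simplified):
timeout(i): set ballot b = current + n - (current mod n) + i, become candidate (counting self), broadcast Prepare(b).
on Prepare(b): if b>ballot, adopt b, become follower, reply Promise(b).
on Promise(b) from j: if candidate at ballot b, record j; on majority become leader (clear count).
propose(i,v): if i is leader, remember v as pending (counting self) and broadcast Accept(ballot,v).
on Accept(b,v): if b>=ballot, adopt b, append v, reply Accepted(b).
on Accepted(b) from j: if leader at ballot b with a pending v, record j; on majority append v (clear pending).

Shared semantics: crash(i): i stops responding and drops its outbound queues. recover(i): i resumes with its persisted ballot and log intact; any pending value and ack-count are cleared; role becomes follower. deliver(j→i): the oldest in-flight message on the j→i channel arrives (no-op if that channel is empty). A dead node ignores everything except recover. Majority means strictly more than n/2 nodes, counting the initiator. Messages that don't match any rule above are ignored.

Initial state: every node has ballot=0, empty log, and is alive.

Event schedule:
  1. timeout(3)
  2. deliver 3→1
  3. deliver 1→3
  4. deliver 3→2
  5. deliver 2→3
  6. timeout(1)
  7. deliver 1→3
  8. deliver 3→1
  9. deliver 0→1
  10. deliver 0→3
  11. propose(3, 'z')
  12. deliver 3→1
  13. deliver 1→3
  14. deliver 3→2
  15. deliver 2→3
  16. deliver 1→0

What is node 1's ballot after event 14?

9

after 1 — timeout(3): n3:cand/b7/[-]
after 2 — deliver 3→1: n1:foll/b7/[-]
after 3 — deliver 1→3: ·
after 4 — deliver 3→2: n2:foll/b7/[-]
after 5 — deliver 2→3: n3:lead/b7/[-]
after 6 — timeout(1): n1:cand/b9/[-]
after 7 — deliver 1→3: n3:foll/b9/[-]
after 8 — deliver 3→1: ·
after 9 — deliver 0→1: ·
after 10 — deliver 0→3: ·
after 11 — propose(3,'z'): ·
after 12 — deliver 3→1: ·
after 13 — deliver 1→3: ·
after 14 — deliver 3→2: ·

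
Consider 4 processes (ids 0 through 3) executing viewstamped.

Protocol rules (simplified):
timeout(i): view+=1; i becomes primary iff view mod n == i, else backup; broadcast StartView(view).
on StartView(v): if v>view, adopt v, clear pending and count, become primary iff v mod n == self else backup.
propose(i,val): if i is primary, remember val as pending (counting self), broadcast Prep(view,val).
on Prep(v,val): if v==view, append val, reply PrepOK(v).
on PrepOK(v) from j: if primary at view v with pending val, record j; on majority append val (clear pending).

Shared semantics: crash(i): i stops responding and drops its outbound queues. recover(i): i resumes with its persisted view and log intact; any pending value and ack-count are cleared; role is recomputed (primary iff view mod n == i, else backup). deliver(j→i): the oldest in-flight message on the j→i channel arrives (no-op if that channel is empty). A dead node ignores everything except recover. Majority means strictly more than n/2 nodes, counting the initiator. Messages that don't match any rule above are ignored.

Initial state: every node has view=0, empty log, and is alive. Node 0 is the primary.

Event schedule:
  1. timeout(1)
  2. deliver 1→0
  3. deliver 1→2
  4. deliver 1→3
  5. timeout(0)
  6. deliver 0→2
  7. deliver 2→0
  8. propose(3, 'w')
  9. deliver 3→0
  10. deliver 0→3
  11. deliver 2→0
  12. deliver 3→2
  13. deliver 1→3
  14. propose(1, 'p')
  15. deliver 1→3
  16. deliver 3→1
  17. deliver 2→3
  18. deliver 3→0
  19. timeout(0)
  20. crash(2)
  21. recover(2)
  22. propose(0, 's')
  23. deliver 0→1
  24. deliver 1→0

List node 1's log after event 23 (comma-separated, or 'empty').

empty

e1 timeout(1): 1[prim,v=1,-]
e2 deliver 1→0: 0[back,v=1,-]
e3 deliver 1→2: 2[back,v=1,-]
e4 deliver 1→3: 3[back,v=1,-]
e5 timeout(0): 0[back,v=2,-]
e6 deliver 0→2: 2[prim,v=2,-]
e7 deliver 2→0: ·
e8 propose(3,'w'): ·
e9 deliver 3→0: ·
e10 deliver 0→3: 3[back,v=2,-]
e11 deliver 2→0: ·
e12 deliver 3→2: ·
e13 deliver 1→3: ·
e14 propose(1,'p'): ·
e15 deliver 1→3: ·
e16 deliver 3→1: ·
e17 deliver 2→3: ·
e18 deliver 3→0: ·
e19 timeout(0): 0[back,v=3,-]
e20 crash(2): 2[✗prim,v=2,-]
e21 recover(2): 2[prim,v=2,-]
e22 propose(0,'s'): ·
e23 deliver 0→1: 1[back,v=2,-]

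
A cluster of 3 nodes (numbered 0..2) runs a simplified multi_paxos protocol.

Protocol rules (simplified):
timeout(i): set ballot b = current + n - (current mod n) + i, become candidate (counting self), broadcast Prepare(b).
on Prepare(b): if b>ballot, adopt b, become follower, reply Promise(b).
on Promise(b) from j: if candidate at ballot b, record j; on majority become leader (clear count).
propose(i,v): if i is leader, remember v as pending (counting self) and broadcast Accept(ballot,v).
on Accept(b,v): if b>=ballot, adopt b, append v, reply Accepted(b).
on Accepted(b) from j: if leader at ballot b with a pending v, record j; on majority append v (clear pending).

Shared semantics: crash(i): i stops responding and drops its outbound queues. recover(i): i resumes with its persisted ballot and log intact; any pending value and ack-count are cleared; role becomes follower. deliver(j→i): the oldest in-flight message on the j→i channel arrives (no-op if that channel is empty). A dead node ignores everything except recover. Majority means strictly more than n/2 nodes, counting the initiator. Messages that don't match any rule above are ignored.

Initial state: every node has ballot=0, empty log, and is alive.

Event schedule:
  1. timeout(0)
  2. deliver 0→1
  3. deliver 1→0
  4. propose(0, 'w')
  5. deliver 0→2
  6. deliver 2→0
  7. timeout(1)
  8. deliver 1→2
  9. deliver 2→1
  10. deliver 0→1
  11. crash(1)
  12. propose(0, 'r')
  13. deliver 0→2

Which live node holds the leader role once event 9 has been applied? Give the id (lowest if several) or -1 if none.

1. timeout(0):  <0:cand b3 ->
2. deliver 0→1:  <1:foll b3 ->
3. deliver 1→0:  <0:lead b3 ->
4. propose(0,'w'):  nop
5. deliver 0→2:  <2:foll b3 ->
6. deliver 2→0:  nop
7. timeout(1):  <1:cand b7 ->
8. deliver 1→2:  <2:foll b7 ->
9. deliver 2→1:  <1:lead b7 ->

0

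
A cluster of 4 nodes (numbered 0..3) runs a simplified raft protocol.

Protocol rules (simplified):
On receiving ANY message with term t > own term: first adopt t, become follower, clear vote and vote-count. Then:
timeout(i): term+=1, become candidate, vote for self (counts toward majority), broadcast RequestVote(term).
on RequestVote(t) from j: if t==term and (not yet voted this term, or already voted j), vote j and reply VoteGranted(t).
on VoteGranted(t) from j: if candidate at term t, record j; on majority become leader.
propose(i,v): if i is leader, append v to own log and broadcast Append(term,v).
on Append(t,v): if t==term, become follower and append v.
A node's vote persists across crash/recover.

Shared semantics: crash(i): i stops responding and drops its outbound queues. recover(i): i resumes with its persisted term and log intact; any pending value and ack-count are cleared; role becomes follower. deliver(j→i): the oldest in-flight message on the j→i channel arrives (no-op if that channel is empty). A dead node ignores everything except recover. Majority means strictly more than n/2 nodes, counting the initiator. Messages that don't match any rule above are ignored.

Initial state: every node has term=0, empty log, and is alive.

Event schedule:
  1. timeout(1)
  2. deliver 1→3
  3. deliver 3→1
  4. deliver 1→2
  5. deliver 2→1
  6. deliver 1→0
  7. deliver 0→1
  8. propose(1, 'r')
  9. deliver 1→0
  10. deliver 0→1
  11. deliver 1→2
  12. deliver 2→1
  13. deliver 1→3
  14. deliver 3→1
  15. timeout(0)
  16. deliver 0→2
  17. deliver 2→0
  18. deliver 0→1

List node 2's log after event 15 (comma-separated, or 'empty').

1. timeout(1):  <1:cand t1 ->
2. deliver 1→3:  <3:foll t1 ->
3. deliver 3→1:  nop
4. deliver 1→2:  <2:foll t1 ->
5. deliver 2→1:  <1:lead t1 ->
6. deliver 1→0:  <0:foll t1 ->
7. deliver 0→1:  nop
8. propose(1,'r'):  <1:lead t1 r>
9. deliver 1→0:  <0:foll t1 r>
10. deliver 0→1:  nop
11. deliver 1→2:  <2:foll t1 r>
12. deliver 2→1:  nop
13. deliver 1→3:  <3:foll t1 r>
14. deliver 3→1:  nop
15. timeout(0):  <0:cand t2 r>

r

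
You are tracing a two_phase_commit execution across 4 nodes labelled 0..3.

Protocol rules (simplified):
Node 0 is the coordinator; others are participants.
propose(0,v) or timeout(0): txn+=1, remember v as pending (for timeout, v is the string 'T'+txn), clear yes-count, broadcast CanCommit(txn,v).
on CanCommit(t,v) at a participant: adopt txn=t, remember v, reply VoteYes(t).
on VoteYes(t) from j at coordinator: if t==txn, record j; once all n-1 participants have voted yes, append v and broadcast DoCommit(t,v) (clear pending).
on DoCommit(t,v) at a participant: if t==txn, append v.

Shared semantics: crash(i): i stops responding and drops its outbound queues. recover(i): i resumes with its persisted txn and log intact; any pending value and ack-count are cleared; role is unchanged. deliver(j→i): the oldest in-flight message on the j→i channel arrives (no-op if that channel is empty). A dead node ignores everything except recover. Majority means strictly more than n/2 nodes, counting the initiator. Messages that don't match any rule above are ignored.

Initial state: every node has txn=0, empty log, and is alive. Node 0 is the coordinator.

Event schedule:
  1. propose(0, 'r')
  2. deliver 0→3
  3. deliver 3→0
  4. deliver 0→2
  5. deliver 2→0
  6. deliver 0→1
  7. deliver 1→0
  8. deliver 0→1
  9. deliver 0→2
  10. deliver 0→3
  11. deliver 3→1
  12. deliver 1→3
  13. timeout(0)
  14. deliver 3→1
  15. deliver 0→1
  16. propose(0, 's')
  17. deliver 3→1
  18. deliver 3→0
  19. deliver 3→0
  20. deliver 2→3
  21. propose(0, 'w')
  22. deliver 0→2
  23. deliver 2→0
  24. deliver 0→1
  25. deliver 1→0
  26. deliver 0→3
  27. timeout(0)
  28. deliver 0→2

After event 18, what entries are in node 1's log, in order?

r

[1] propose(0,'r') → N0(coor t1 [-])
[2] deliver 0→3 → N3(part t1 [-])
[3] deliver 3→0 → ∅
[4] deliver 0→2 → N2(part t1 [-])
[5] deliver 2→0 → ∅
[6] deliver 0→1 → N1(part t1 [-])
[7] deliver 1→0 → N0(coor t1 [r])
[8] deliver 0→1 → N1(part t1 [r])
[9] deliver 0→2 → N2(part t1 [r])
[10] deliver 0→3 → N3(part t1 [r])
[11] deliver 3→1 → ∅
[12] deliver 1→3 → ∅
[13] timeout(0) → N0(coor t2 [r])
[14] deliver 3→1 → ∅
[15] deliver 0→1 → N1(part t2 [r])
[16] propose(0,'s') → N0(coor t3 [r])
[17] deliver 3→1 → ∅
[18] deliver 3→0 → ∅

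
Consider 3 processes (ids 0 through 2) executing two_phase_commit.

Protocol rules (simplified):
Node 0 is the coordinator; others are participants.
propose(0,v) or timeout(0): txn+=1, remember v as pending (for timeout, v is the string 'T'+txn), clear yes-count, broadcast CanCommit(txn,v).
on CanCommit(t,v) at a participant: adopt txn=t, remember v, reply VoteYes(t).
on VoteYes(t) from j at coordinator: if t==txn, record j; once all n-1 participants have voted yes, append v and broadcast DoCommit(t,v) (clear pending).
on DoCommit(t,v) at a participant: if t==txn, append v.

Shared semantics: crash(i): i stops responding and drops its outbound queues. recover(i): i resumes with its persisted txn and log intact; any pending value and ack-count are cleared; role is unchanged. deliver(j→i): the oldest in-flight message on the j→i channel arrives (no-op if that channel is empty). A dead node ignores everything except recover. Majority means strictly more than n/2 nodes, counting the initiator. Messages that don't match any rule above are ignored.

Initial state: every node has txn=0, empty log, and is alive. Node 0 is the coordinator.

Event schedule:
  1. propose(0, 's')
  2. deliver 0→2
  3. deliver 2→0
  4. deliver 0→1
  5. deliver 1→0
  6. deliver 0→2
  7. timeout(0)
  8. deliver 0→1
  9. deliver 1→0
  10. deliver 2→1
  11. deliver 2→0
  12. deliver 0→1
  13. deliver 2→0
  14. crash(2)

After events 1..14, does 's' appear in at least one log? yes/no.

yes

step 1 propose(0,'s'): 0={coor,t=1,log=-}
step 2 deliver 0→2: 2={part,t=1,log=-}
step 3 deliver 2→0: —
step 4 deliver 0→1: 1={part,t=1,log=-}
step 5 deliver 1→0: 0={coor,t=1,log=s}
step 6 deliver 0→2: 2={part,t=1,log=s}
step 7 timeout(0): 0={coor,t=2,log=s}
step 8 deliver 0→1: 1={part,t=1,log=s}
step 9 deliver 1→0: —
step 10 deliver 2→1: —
step 11 deliver 2→0: —
step 12 deliver 0→1: 1={part,t=2,log=s}
step 13 deliver 2→0: —
step 14 crash(2): 2={✗part,t=1,log=s}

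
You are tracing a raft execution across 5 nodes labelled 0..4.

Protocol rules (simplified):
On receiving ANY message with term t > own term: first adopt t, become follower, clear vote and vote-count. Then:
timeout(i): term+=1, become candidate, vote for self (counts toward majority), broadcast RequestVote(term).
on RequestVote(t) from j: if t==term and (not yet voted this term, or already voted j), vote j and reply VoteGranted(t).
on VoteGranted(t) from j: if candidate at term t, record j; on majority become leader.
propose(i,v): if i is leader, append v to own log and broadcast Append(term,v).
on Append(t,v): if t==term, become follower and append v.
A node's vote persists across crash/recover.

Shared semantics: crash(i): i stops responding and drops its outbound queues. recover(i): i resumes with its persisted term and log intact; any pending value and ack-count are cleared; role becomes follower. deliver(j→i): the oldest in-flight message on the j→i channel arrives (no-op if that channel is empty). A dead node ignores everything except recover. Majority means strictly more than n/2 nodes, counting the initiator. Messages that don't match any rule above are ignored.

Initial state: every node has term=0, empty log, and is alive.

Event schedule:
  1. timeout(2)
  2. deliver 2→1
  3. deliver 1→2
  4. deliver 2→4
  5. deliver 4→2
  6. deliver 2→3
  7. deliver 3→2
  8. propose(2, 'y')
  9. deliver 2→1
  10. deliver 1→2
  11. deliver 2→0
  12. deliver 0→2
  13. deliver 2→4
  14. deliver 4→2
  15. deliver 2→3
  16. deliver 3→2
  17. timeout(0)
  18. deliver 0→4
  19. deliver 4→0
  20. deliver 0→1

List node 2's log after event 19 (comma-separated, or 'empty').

y

e1 timeout(2): 2[cand,t=1,-]
e2 deliver 2→1: 1[foll,t=1,-]
e3 deliver 1→2: ·
e4 deliver 2→4: 4[foll,t=1,-]
e5 deliver 4→2: 2[lead,t=1,-]
e6 deliver 2→3: 3[foll,t=1,-]
e7 deliver 3→2: ·
e8 propose(2,'y'): 2[lead,t=1,y]
e9 deliver 2→1: 1[foll,t=1,y]
e10 deliver 1→2: ·
e11 deliver 2→0: 0[foll,t=1,-]
e12 deliver 0→2: ·
e13 deliver 2→4: 4[foll,t=1,y]
e14 deliver 4→2: ·
e15 deliver 2→3: 3[foll,t=1,y]
e16 deliver 3→2: ·
e17 timeout(0): 0[cand,t=2,-]
e18 deliver 0→4: 4[foll,t=2,y]
e19 deliver 4→0: ·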